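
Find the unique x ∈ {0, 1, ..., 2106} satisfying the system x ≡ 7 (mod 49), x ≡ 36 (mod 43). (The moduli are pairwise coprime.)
x ≡ 595 (mod 2107); the representative in [0, 2107) is 595

The moduli 49, 43 are pairwise coprime, so by the CRT there is a unique solution mod 49·43 = 2107.
Solve by successive substitution. Start with x ≡ 7 (mod 49).
  Combine with x ≡ 36 (mod 43): write x = 7 + 49·t and require 7 + 49·t ≡ 36 (mod 43), i.e. 49·t ≡ 36 − 7 ≡ 29 (mod 43). Since 49^(−1) ≡ 36 (mod 43) (49 ≡ 6 (mod 43)), t ≡ 36·29 ≡ 12 (mod 43). So x ≡ 7 + 49·12 = 595 (mod 2107).
Unique solution in [0, 2107): x = 595.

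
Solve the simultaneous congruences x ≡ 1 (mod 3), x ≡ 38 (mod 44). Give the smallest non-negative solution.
The moduli 3, 44 are pairwise coprime, so by the CRT there is a unique solution mod 3·44 = 132.
Solve by successive substitution. Start with x ≡ 1 (mod 3).
  Combine with x ≡ 38 (mod 44): write x = 1 + 3·t and require 1 + 3·t ≡ 38 (mod 44), i.e. 3·t ≡ 38 − 1 ≡ 37 (mod 44). Since 3^(−1) ≡ 15 (mod 44), t ≡ 15·37 ≡ 27 (mod 44). So x ≡ 1 + 3·27 = 82 (mod 132).
Unique solution in [0, 132): x = 82.

Final answer: x ≡ 82 (mod 132); the representative in [0, 132) is 82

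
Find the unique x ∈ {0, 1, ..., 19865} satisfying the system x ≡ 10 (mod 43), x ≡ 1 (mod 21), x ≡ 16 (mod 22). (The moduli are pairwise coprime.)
x ≡ 16780 (mod 19866); the representative in [0, 19866) is 16780

The moduli 43, 21, 22 are pairwise coprime, so by the CRT there is a unique solution mod 43·21·22 = 19866.
Solve by successive substitution. Start with x ≡ 10 (mod 43).
  Combine with x ≡ 1 (mod 21): write x = 10 + 43·t and require 10 + 43·t ≡ 1 (mod 21), i.e. 43·t ≡ 1 − 10 ≡ 12 (mod 21). Since 43^(−1) ≡ 1 (mod 21) (43 ≡ 1 (mod 21)), t ≡ 1·12 ≡ 12 (mod 21). So x ≡ 10 + 43·12 = 526 (mod 903).
  Combine with x ≡ 16 (mod 22): write x = 526 + 903·t and require 526 + 903·t ≡ 16 (mod 22), i.e. 903·t ≡ 16 − 526 ≡ 18 (mod 22). Since 903^(−1) ≡ 1 (mod 22) (903 ≡ 1 (mod 22)), t ≡ 1·18 ≡ 18 (mod 22). So x ≡ 526 + 903·18 = 16780 (mod 19866).
Unique solution in [0, 19866): x = 16780.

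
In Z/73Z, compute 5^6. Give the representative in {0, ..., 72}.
Use repeated squaring. Binary(6) = 110. Walk through the bits of the exponent 6 left-to-right: at each bit after the leading one, square the running value, then multiply by 5 if the bit is 1 (always reducing mod 73):
  bit 1 = 1 (leading): start with 5.
  bit 2 = 1: square 5^2 = 25; bit is 1, so multiply 25·5 = 125 ≡ 52 (mod 73).
  bit 3 = 0: square 52^2 = 2704 ≡ 3 (mod 73).
Final value: 5^6 ≡ 3 (mod 73).

Final answer: 3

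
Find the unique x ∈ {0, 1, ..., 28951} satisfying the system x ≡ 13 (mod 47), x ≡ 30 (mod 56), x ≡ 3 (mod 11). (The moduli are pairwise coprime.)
The moduli 47, 56, 11 are pairwise coprime, so by the CRT there is a unique solution mod 47·56·11 = 28952.
Solve by successive substitution. Start with x ≡ 13 (mod 47).
  Combine with x ≡ 30 (mod 56): write x = 13 + 47·t and require 13 + 47·t ≡ 30 (mod 56), i.e. 47·t ≡ 30 − 13 ≡ 17 (mod 56). Since 47^(−1) ≡ 31 (mod 56), t ≡ 31·17 ≡ 23 (mod 56). So x ≡ 13 + 47·23 = 1094 (mod 2632).
  Combine with x ≡ 3 (mod 11): write x = 1094 + 2632·t and require 1094 + 2632·t ≡ 3 (mod 11), i.e. 2632·t ≡ 3 − 1094 ≡ 9 (mod 11). Since 2632^(−1) ≡ 4 (mod 11) (2632 ≡ 3 (mod 11)), t ≡ 4·9 ≡ 3 (mod 11). So x ≡ 1094 + 2632·3 = 8990 (mod 28952).
Unique solution in [0, 28952): x = 8990.

Final answer: x ≡ 8990 (mod 28952); the representative in [0, 28952) is 8990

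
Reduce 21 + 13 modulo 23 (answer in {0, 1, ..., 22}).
11

Both summands are already reduced mod 23. 21 + 13 = 34; 34 = 1·23 + 11, so (21 + 13) mod 23 = 11.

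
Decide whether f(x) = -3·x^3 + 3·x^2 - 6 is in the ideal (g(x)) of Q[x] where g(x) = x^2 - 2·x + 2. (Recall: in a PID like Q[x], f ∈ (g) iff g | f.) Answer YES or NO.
YES

In Q[x] the ideal (g) consists of all multiples of g, so f ∈ (g) iff g | f, i.e. iff the remainder of f on division by g is 0. Divide f by g (g is monic, so eliminate the leading term of the running remainder at each step):
  leading term -3·x^3: subtract (-3·x)·g(x) = -3·x^3 + 6·x^2 - 6·x, leaving -3·x^2 + 6·x - 6
  leading term -3·x^2: subtract (-3)·g(x) = -3·x^2 + 6·x - 6, leaving 0
The remainder is 0, so f(x) = g(x) · h(x) with h(x) = -3·x - 3. Hence g | f, i.e. f ∈ (g).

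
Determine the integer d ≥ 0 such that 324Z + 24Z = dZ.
In the PID Z, (a, b) is generated by gcd(a, b). Compute gcd(324, 24) with the extended Euclidean algorithm, tracking rows (r, s, t) with s·324 + t·24 = r:
  row A: (324, 1, 0)   [1·324 + 0·24 = 324]
  row B: (24, 0, 1)   [0·324 + 1·24 = 24]
  324 = 13·24 + 12   → row C = row A − 13·row B = (12, 1, −13)   [check: 1·324 − 13·24 = 12]
  24 = 2·12 + 0   → remainder 0, stop. gcd = 12 (last nonzero row C).
So gcd(324, 24) = 12, with Bézout identity 1·324 − 13·24 = 12. Containment (⊇): the Bézout identity exhibits 12 as an element of (324, 24), giving (12) ⊆ (324, 24). Containment (⊆): since 12 | 324 and 12 | 24 (324 = 12·27, 24 = 12·2), every Z-linear combination of 324 and 24 is divisible by 12, so (324, 24) ⊆ (12). Therefore (324, 24) = (12), d = 12.

Final answer: (324, 24) = (12); d = 12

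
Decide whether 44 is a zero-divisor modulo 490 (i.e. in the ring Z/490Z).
gcd(44, 490) = 2 > 1, so 44 is not a unit in Z/490Z. In Z/nZ every nonzero non-unit is a zero-divisor: explicitly, take b = 490/gcd = 245 ≠ 0 (mod 490); then 44·245 = 10780 = 22·490, i.e. 44·245 ≡ 0 (mod 490). So 44 is a zero-divisor.

Final answer: YES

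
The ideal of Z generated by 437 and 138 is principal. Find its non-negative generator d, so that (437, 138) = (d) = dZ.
In the PID Z, (a, b) is generated by gcd(a, b). Compute gcd(437, 138) with the extended Euclidean algorithm, tracking rows (r, s, t) with s·437 + t·138 = r:
  row A: (437, 1, 0)   [1·437 + 0·138 = 437]
  row B: (138, 0, 1)   [0·437 + 1·138 = 138]
  437 = 3·138 + 23   → row C = row A − 3·row B = (23, 1, −3)   [check: 1·437 − 3·138 = 23]
  138 = 6·23 + 0   → remainder 0, stop. gcd = 23 (last nonzero row C).
So gcd(437, 138) = 23, with Bézout identity 1·437 − 3·138 = 23. Containment (⊇): the Bézout identity exhibits 23 as an element of (437, 138), giving (23) ⊆ (437, 138). Containment (⊆): since 23 | 437 and 23 | 138 (437 = 23·19, 138 = 23·6), every Z-linear combination of 437 and 138 is divisible by 23, so (437, 138) ⊆ (23). Therefore (437, 138) = (23), d = 23.

Final answer: (437, 138) = (23); d = 23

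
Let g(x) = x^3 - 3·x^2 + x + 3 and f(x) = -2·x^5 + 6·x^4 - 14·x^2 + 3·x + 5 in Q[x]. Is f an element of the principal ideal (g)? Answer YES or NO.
NO

In Q[x] the ideal (g) consists of all multiples of g, so f ∈ (g) iff g | f, i.e. iff the remainder of f on division by g is 0. Divide f by g (g is monic, so eliminate the leading term of the running remainder at each step):
  leading term -2·x^5: subtract (-2·x^2)·g(x) = -2·x^5 + 6·x^4 - 2·x^3 - 6·x^2, leaving 2·x^3 - 8·x^2 + 3·x + 5
  leading term 2·x^3: subtract (2)·g(x) = 2·x^3 - 6·x^2 + 2·x + 6, leaving -2·x^2 + x - 1
The remainder r(x) = -2·x^2 + x - 1 ≠ 0 (and deg r < deg g), so g ∤ f, i.e. f ∉ (g).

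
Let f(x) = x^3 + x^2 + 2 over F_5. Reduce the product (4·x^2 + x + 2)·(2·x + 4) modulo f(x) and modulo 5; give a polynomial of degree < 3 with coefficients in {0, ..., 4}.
Multiply as integer polynomials: a · b = 8·x^3 + 18·x^2 + 8·x + 8. Reducing coefficients mod 5: a · b ≡ 3·x^3 + 3·x^2 + 3·x + 3. Now divide by f(x) = x^3 + x^2 + 2 in F_5[x], eliminating the leading term at each step:
  leading term 3·x^3: subtract (3)·f(x) = 3·x^3 + 3·x^2 + 1, leaving 3·x + 2 (coefficients mod 5)
The degree is now < 3, so this is the remainder. Hence a · b ≡ 3·x + 2 in F_5[x]/(f).

Final answer: a · b ≡ 3·x + 2 (mod f(x))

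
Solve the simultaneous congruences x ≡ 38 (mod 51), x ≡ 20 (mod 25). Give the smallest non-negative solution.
x ≡ 395 (mod 1275); the representative in [0, 1275) is 395

The moduli 51, 25 are pairwise coprime, so by the CRT there is a unique solution mod 51·25 = 1275.
Solve by successive substitution. Start with x ≡ 38 (mod 51).
  Combine with x ≡ 20 (mod 25): write x = 38 + 51·t and require 38 + 51·t ≡ 20 (mod 25), i.e. 51·t ≡ 20 − 38 ≡ 7 (mod 25). Since 51^(−1) ≡ 1 (mod 25) (51 ≡ 1 (mod 25)), t ≡ 1·7 ≡ 7 (mod 25). So x ≡ 38 + 51·7 = 395 (mod 1275).
Unique solution in [0, 1275): x = 395.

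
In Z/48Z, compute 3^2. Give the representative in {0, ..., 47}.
9

Use repeated squaring. Binary(2) = 10. Walk through the bits of the exponent 2 left-to-right: at each bit after the leading one, square the running value, then multiply by 3 if the bit is 1 (always reducing mod 48):
  bit 1 = 1 (leading): start with 3.
  bit 2 = 0: square 3^2 = 9 (mod 48).
Final value: 3^2 ≡ 9 (mod 48).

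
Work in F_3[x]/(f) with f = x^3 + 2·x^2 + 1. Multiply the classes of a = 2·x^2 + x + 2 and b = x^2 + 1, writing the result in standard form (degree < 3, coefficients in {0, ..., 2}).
a · b ≡ x^2 + 2·x + 2 (mod f(x))

Multiply as integer polynomials: a · b = 2·x^4 + x^3 + 4·x^2 + x + 2. Reducing coefficients mod 3: a · b ≡ 2·x^4 + x^3 + x^2 + x + 2. Now divide by f(x) = x^3 + 2·x^2 + 1 in F_3[x], eliminating the leading term at each step:
  leading term 2·x^4: subtract (2·x)·f(x) = 2·x^4 + x^3 + 2·x, leaving x^2 + 2·x + 2 (coefficients mod 3)
The degree is now < 3, so this is the remainder. Hence a · b ≡ x^2 + 2·x + 2 in F_3[x]/(f).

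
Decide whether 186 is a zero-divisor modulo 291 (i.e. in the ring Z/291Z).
YES

gcd(186, 291) = 3 > 1, so 186 is not a unit in Z/291Z. In Z/nZ every nonzero non-unit is a zero-divisor: explicitly, take b = 291/gcd = 97 ≠ 0 (mod 291); then 186·97 = 18042 = 62·291, i.e. 186·97 ≡ 0 (mod 291). So 186 is a zero-divisor.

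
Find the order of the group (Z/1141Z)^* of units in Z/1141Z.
|(Z/1141Z)^*| = 972

(Z/1141Z)^* consists of the classes a with gcd(a, 1141) = 1, so its order is φ(1141). φ is multiplicative, with φ(p^e) = p^e − p^(e−1). Factorise 1141 = 7 · 163. Then
  φ(1141) = (7 − 1) · (163 − 1) = 6 · 162 = 972.
Thus |(Z/1141Z)^*| = 972.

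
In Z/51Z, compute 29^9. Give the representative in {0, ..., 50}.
5

Use repeated squaring. Binary(9) = 1001. Walk through the bits of the exponent 9 left-to-right: at each bit after the leading one, square the running value, then multiply by 29 if the bit is 1 (always reducing mod 51):
  bit 1 = 1 (leading): start with 29.
  bit 2 = 0: square 29^2 = 841 ≡ 25 (mod 51).
  bit 3 = 0: square 25^2 = 625 ≡ 13 (mod 51).
  bit 4 = 1: square 13^2 = 169 ≡ 16; bit is 1, so multiply 16·29 = 464 ≡ 5 (mod 51).
Final value: 29^9 ≡ 5 (mod 51).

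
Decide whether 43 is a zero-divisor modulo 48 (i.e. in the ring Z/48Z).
gcd(43, 48) = 1, so 43 is a unit in Z/48Z (it has a multiplicative inverse). A unit cannot be a zero-divisor: if 43·b ≡ 0 then multiplying both sides by 43^(−1) gives b ≡ 0. So 43 is not a zero-divisor.

Final answer: NO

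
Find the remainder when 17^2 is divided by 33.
25

Use repeated squaring. Binary(2) = 10. Walk through the bits of the exponent 2 left-to-right: at each bit after the leading one, square the running value, then multiply by 17 if the bit is 1 (always reducing mod 33):
  bit 1 = 1 (leading): start with 17.
  bit 2 = 0: square 17^2 = 289 ≡ 25 (mod 33).
Final value: 17^2 ≡ 25 (mod 33).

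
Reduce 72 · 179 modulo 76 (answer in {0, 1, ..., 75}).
44

Reduce the factors first: 179 ≡ 27 (mod 76), so 72 · 179 ≡ 72 · 27 (mod 76). 72 · 27 = 1944. Dividing by 76: 1944 = 25·76 + 44. So (72 · 179) mod 76 = 44.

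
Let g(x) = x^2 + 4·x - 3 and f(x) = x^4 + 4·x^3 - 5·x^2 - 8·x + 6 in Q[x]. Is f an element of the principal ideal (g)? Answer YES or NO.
In Q[x] the ideal (g) consists of all multiples of g, so f ∈ (g) iff g | f, i.e. iff the remainder of f on division by g is 0. Divide f by g (g is monic, so eliminate the leading term of the running remainder at each step):
  leading term x^4: subtract (x^2)·g(x) = x^4 + 4·x^3 - 3·x^2, leaving -2·x^2 - 8·x + 6
  leading term -2·x^2: subtract (-2)·g(x) = -2·x^2 - 8·x + 6, leaving 0
The remainder is 0, so f(x) = g(x) · h(x) with h(x) = x^2 - 2. Hence g | f, i.e. f ∈ (g).

Final answer: YES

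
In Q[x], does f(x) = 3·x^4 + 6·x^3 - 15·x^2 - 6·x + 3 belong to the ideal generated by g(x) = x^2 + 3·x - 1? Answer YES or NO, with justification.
In Q[x] the ideal (g) consists of all multiples of g, so f ∈ (g) iff g | f, i.e. iff the remainder of f on division by g is 0. Divide f by g (g is monic, so eliminate the leading term of the running remainder at each step):
  leading term 3·x^4: subtract (3·x^2)·g(x) = 3·x^4 + 9·x^3 - 3·x^2, leaving -3·x^3 - 12·x^2 - 6·x + 3
  leading term -3·x^3: subtract (-3·x)·g(x) = -3·x^3 - 9·x^2 + 3·x, leaving -3·x^2 - 9·x + 3
  leading term -3·x^2: subtract (-3)·g(x) = -3·x^2 - 9·x + 3, leaving 0
The remainder is 0, so f(x) = g(x) · h(x) with h(x) = 3·x^2 - 3·x - 3. Hence g | f, i.e. f ∈ (g).

Final answer: YES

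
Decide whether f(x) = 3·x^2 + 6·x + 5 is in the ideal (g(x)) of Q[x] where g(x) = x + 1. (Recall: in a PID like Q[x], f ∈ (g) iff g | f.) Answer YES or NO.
NO

In Q[x] the ideal (g) consists of all multiples of g, so f ∈ (g) iff g | f, i.e. iff the remainder of f on division by g is 0. Divide f by g (g is monic, so eliminate the leading term of the running remainder at each step):
  leading term 3·x^2: subtract (3·x)·g(x) = 3·x^2 + 3·x, leaving 3·x + 5
  leading term 3·x: subtract (3)·g(x) = 3·x + 3, leaving 2
The remainder r(x) = 2 ≠ 0 (and deg r < deg g), so g ∤ f, i.e. f ∉ (g).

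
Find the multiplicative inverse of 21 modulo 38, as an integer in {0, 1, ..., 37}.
21^(−1) ≡ 29 (mod 38)

Apply the extended Euclidean algorithm to (38, 21), tracking rows (r, s, t) with s·38 + t·21 = r. Each division r_prev = q·r_cur + r_new produces the new row as (previous row) − q·(current row):
  row A: (38, 1, 0)   [1·38 + 0·21 = 38]
  row B: (21, 0, 1)   [0·38 + 1·21 = 21]
  38 = 1·21 + 17   → row C = row A − 1·row B = (17, 1, −1)   [check: 1·38 − 1·21 = 17]
  21 = 1·17 + 4   → row D = row B − 1·row C = (4, −1, 2)   [check: −1·38 + 2·21 = 4]
  17 = 4·4 + 1   → row E = row C − 4·row D = (1, 5, −9)   [check: 5·38 − 9·21 = 1]
  4 = 4·1 + 0   → remainder 0, stop. gcd = 1 (last nonzero row E).
The gcd is 1, so 21 is invertible mod 38. The last nonzero row gives 5·38 − 9·21 = 1, so t = −9. So 21^(−1) ≡ −9 ≡ 29 (mod 38). Verify: 21 · 29 = 609 ≡ 1 (mod 38). ✓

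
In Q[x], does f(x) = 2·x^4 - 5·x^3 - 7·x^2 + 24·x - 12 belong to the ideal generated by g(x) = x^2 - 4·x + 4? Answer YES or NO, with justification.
In Q[x] the ideal (g) consists of all multiples of g, so f ∈ (g) iff g | f, i.e. iff the remainder of f on division by g is 0. Divide f by g (g is monic, so eliminate the leading term of the running remainder at each step):
  leading term 2·x^4: subtract (2·x^2)·g(x) = 2·x^4 - 8·x^3 + 8·x^2, leaving 3·x^3 - 15·x^2 + 24·x - 12
  leading term 3·x^3: subtract (3·x)·g(x) = 3·x^3 - 12·x^2 + 12·x, leaving -3·x^2 + 12·x - 12
  leading term -3·x^2: subtract (-3)·g(x) = -3·x^2 + 12·x - 12, leaving 0
The remainder is 0, so f(x) = g(x) · h(x) with h(x) = 2·x^2 + 3·x - 3. Hence g | f, i.e. f ∈ (g).

Final answer: YES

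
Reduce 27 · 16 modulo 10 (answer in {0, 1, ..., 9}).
2

Reduce the factors first: 27 ≡ 7, 16 ≡ 6 (mod 10), so 27 · 16 ≡ 7 · 6 (mod 10). 7 · 6 = 42. Dividing by 10: 42 = 4·10 + 2. So (27 · 16) mod 10 = 2.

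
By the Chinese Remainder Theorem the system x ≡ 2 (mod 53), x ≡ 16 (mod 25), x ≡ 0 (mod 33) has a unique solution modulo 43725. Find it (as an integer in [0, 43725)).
The moduli 53, 25, 33 are pairwise coprime, so by the CRT there is a unique solution mod 53·25·33 = 43725.
Solve by successive substitution. Start with x ≡ 2 (mod 53).
  Combine with x ≡ 16 (mod 25): write x = 2 + 53·t and require 2 + 53·t ≡ 16 (mod 25), i.e. 53·t ≡ 16 − 2 ≡ 14 (mod 25). Since 53^(−1) ≡ 17 (mod 25) (53 ≡ 3 (mod 25)), t ≡ 17·14 ≡ 13 (mod 25). So x ≡ 2 + 53·13 = 691 (mod 1325).
  Combine with x ≡ 0 (mod 33): write x = 691 + 1325·t and require 691 + 1325·t ≡ 0 (mod 33), i.e. 1325·t ≡ 0 − 691 ≡ 2 (mod 33). Since 1325^(−1) ≡ 20 (mod 33) (1325 ≡ 5 (mod 33)), t ≡ 20·2 ≡ 7 (mod 33). So x ≡ 691 + 1325·7 = 9966 (mod 43725).
Unique solution in [0, 43725): x = 9966.

Final answer: x ≡ 9966 (mod 43725); the representative in [0, 43725) is 9966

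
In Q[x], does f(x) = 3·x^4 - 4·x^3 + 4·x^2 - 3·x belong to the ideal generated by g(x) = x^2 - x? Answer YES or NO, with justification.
In Q[x] the ideal (g) consists of all multiples of g, so f ∈ (g) iff g | f, i.e. iff the remainder of f on division by g is 0. Divide f by g (g is monic, so eliminate the leading term of the running remainder at each step):
  leading term 3·x^4: subtract (3·x^2)·g(x) = 3·x^4 - 3·x^3, leaving -x^3 + 4·x^2 - 3·x
  leading term -x^3: subtract (-x)·g(x) = -x^3 + x^2, leaving 3·x^2 - 3·x
  leading term 3·x^2: subtract (3)·g(x) = 3·x^2 - 3·x, leaving 0
The remainder is 0, so f(x) = g(x) · h(x) with h(x) = 3·x^2 - x + 3. Hence g | f, i.e. f ∈ (g).

Final answer: YES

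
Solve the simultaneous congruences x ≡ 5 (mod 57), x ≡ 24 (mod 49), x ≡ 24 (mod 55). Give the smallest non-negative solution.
x ≡ 102434 (mod 153615); the representative in [0, 153615) is 102434

The moduli 57, 49, 55 are pairwise coprime, so by the CRT there is a unique solution mod 57·49·55 = 153615.
Solve by successive substitution. Start with x ≡ 5 (mod 57).
  Combine with x ≡ 24 (mod 49): write x = 5 + 57·t and require 5 + 57·t ≡ 24 (mod 49), i.e. 57·t ≡ 24 − 5 ≡ 19 (mod 49). Since 57^(−1) ≡ 43 (mod 49) (57 ≡ 8 (mod 49)), t ≡ 43·19 ≡ 33 (mod 49). So x ≡ 5 + 57·33 = 1886 (mod 2793).
  Combine with x ≡ 24 (mod 55): write x = 1886 + 2793·t and require 1886 + 2793·t ≡ 24 (mod 55), i.e. 2793·t ≡ 24 − 1886 ≡ 8 (mod 55). Since 2793^(−1) ≡ 32 (mod 55) (2793 ≡ 43 (mod 55)), t ≡ 32·8 ≡ 36 (mod 55). So x ≡ 1886 + 2793·36 = 102434 (mod 153615).
Unique solution in [0, 153615): x = 102434.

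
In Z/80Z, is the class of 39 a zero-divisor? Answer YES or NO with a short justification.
gcd(39, 80) = 1, so 39 is a unit in Z/80Z (it has a multiplicative inverse). A unit cannot be a zero-divisor: if 39·b ≡ 0 then multiplying both sides by 39^(−1) gives b ≡ 0. So 39 is not a zero-divisor.

Final answer: NO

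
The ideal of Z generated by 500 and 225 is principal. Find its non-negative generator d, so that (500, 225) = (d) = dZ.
(500, 225) = (25); d = 25

In the PID Z, (a, b) is generated by gcd(a, b). Compute gcd(500, 225) with the extended Euclidean algorithm, tracking rows (r, s, t) with s·500 + t·225 = r:
  row A: (500, 1, 0)   [1·500 + 0·225 = 500]
  row B: (225, 0, 1)   [0·500 + 1·225 = 225]
  500 = 2·225 + 50   → row C = row A − 2·row B = (50, 1, −2)   [check: 1·500 − 2·225 = 50]
  225 = 4·50 + 25   → row D = row B − 4·row C = (25, −4, 9)   [check: −4·500 + 9·225 = 25]
  50 = 2·25 + 0   → remainder 0, stop. gcd = 25 (last nonzero row D).
So gcd(500, 225) = 25, with Bézout identity −4·500 + 9·225 = 25. Containment (⊇): the Bézout identity exhibits 25 as an element of (500, 225), giving (25) ⊆ (500, 225). Containment (⊆): since 25 | 500 and 25 | 225 (500 = 25·20, 225 = 25·9), every Z-linear combination of 500 and 225 is divisible by 25, so (500, 225) ⊆ (25). Therefore (500, 225) = (25), d = 25.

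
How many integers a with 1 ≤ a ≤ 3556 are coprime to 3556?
The number of a ∈ {1, ..., 3556} with gcd(a, 3556) = 1 is by definition Euler's totient φ(3556). φ is multiplicative, with φ(p^e) = p^e − p^(e−1). Factorise 3556 = 2^2 · 7 · 127. Then
  φ(3556) = (2^2 − 2^1) · (7 − 1) · (127 − 1) = 2 · 6 · 126 = 1512.
So there are 1512 such integers.

Final answer: 1512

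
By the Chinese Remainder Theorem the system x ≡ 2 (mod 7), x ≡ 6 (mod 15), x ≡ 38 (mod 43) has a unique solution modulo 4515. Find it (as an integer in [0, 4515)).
x ≡ 3306 (mod 4515); the representative in [0, 4515) is 3306

The moduli 7, 15, 43 are pairwise coprime, so by the CRT there is a unique solution mod 7·15·43 = 4515.
Solve by successive substitution. Start with x ≡ 2 (mod 7).
  Combine with x ≡ 6 (mod 15): write x = 2 + 7·t and require 2 + 7·t ≡ 6 (mod 15), i.e. 7·t ≡ 6 − 2 ≡ 4 (mod 15). Since 7^(−1) ≡ 13 (mod 15), t ≡ 13·4 ≡ 7 (mod 15). So x ≡ 2 + 7·7 = 51 (mod 105).
  Combine with x ≡ 38 (mod 43): write x = 51 + 105·t and require 51 + 105·t ≡ 38 (mod 43), i.e. 105·t ≡ 38 − 51 ≡ 30 (mod 43). Since 105^(−1) ≡ 34 (mod 43) (105 ≡ 19 (mod 43)), t ≡ 34·30 ≡ 31 (mod 43). So x ≡ 51 + 105·31 = 3306 (mod 4515).
Unique solution in [0, 4515): x = 3306.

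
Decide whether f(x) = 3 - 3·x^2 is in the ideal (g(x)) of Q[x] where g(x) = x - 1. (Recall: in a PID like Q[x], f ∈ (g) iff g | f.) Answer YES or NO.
YES

In Q[x] the ideal (g) consists of all multiples of g, so f ∈ (g) iff g | f, i.e. iff the remainder of f on division by g is 0. Divide f by g (g is monic, so eliminate the leading term of the running remainder at each step):
  leading term -3·x^2: subtract (-3·x)·g(x) = -3·x^2 + 3·x, leaving 3 - 3·x
  leading term -3·x: subtract (-3)·g(x) = 3 - 3·x, leaving 0
The remainder is 0, so f(x) = g(x) · h(x) with h(x) = -3·x - 3. Hence g | f, i.e. f ∈ (g).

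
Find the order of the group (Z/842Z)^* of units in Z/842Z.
(Z/842Z)^* consists of the classes a with gcd(a, 842) = 1, so its order is φ(842). φ is multiplicative, with φ(p^e) = p^e − p^(e−1). Factorise 842 = 2 · 421. Then
  φ(842) = (2 − 1) · (421 − 1) = 1 · 420 = 420.
Thus |(Z/842Z)^*| = 420.

Final answer: |(Z/842Z)^*| = 420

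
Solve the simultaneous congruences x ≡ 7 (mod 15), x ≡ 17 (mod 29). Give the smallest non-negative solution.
The moduli 15, 29 are pairwise coprime, so by the CRT there is a unique solution mod 15·29 = 435.
Solve by successive substitution. Start with x ≡ 7 (mod 15).
  Combine with x ≡ 17 (mod 29): write x = 7 + 15·t and require 7 + 15·t ≡ 17 (mod 29), i.e. 15·t ≡ 17 − 7 ≡ 10 (mod 29). Since 15^(−1) ≡ 2 (mod 29), t ≡ 2·10 ≡ 20 (mod 29). So x ≡ 7 + 15·20 = 307 (mod 435).
Unique solution in [0, 435): x = 307.

Final answer: x ≡ 307 (mod 435); the representative in [0, 435) is 307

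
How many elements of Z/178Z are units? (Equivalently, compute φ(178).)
Z/178Z has φ(178) = 88 units

An element a ∈ Z/178Z is a unit iff gcd(a, 178) = 1, so the number of units is φ(178). φ is multiplicative, with φ(p^e) = p^e − p^(e−1). Factorise 178 = 2 · 89. Then
  φ(178) = (2 − 1) · (89 − 1) = 1 · 88 = 88.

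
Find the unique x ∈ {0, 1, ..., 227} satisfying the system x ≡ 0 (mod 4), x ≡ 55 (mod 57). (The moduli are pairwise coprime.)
x ≡ 112 (mod 228); the representative in [0, 228) is 112

The moduli 4, 57 are pairwise coprime, so by the CRT there is a unique solution mod 4·57 = 228.
Solve by successive substitution. Start with x ≡ 0 (mod 4).
  Combine with x ≡ 55 (mod 57): write x = 4·t and require 4·t ≡ 55 (mod 57). Since 4^(−1) ≡ 43 (mod 57), t ≡ 43·55 ≡ 28 (mod 57). So x ≡ 4·28 = 112 (mod 228).
Unique solution in [0, 228): x = 112.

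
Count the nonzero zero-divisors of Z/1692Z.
In Z/1692Z each nonzero element is either a unit (gcd with 1692 is 1) or a zero-divisor (gcd > 1). The number of units is φ(1692): factorise 1692 = 2^2 · 3^2 · 47, so φ(1692) = (2^2 − 2^1) · (3^2 − 3^1) · (47 − 1) = 2 · 6 · 46 = 552. The nonzero elements number 1692 − 1 = 1691. Hence the nonzero zero-divisors number 1691 − 552 = 1139.

Final answer: Z/1692Z has 1139 nonzero zero-divisors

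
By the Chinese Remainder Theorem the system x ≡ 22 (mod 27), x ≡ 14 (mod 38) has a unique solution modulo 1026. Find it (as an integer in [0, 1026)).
The moduli 27, 38 are pairwise coprime, so by the CRT there is a unique solution mod 27·38 = 1026.
Solve by successive substitution. Start with x ≡ 22 (mod 27).
  Combine with x ≡ 14 (mod 38): write x = 22 + 27·t and require 22 + 27·t ≡ 14 (mod 38), i.e. 27·t ≡ 14 − 22 ≡ 30 (mod 38). Since 27^(−1) ≡ 31 (mod 38), t ≡ 31·30 ≡ 18 (mod 38). So x ≡ 22 + 27·18 = 508 (mod 1026).
Unique solution in [0, 1026): x = 508.

Final answer: x ≡ 508 (mod 1026); the representative in [0, 1026) is 508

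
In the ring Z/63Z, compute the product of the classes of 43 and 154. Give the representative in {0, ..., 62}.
Reduce the factors first: 154 ≡ 28 (mod 63), so 43 · 154 ≡ 43 · 28 (mod 63). 43 · 28 = 1204. Dividing by 63: 1204 = 19·63 + 7. So (43 · 154) mod 63 = 7.

Final answer: 7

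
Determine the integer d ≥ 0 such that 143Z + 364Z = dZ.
In the PID Z, (a, b) is generated by gcd(a, b). Compute gcd(364, 143) with the extended Euclidean algorithm, tracking rows (r, s, t) with s·364 + t·143 = r:
  row A: (364, 1, 0)   [1·364 + 0·143 = 364]
  row B: (143, 0, 1)   [0·364 + 1·143 = 143]
  364 = 2·143 + 78   → row C = row A − 2·row B = (78, 1, −2)   [check: 1·364 − 2·143 = 78]
  143 = 1·78 + 65   → row D = row B − 1·row C = (65, −1, 3)   [check: −1·364 + 3·143 = 65]
  78 = 1·65 + 13   → row E = row C − 1·row D = (13, 2, −5)   [check: 2·364 − 5·143 = 13]
  65 = 5·13 + 0   → remainder 0, stop. gcd = 13 (last nonzero row E).
So gcd(143, 364) = 13, with Bézout identity 2·364 − 5·143 = 13. Containment (⊇): the Bézout identity exhibits 13 as an element of (143, 364), giving (13) ⊆ (143, 364). Containment (⊆): since 13 | 143 and 13 | 364 (143 = 13·11, 364 = 13·28), every Z-linear combination of 143 and 364 is divisible by 13, so (143, 364) ⊆ (13). Therefore (143, 364) = (13), d = 13.

Final answer: (143, 364) = (13); d = 13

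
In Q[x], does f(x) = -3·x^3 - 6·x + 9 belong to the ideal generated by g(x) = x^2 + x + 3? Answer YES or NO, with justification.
In Q[x] the ideal (g) consists of all multiples of g, so f ∈ (g) iff g | f, i.e. iff the remainder of f on division by g is 0. Divide f by g (g is monic, so eliminate the leading term of the running remainder at each step):
  leading term -3·x^3: subtract (-3·x)·g(x) = -3·x^3 - 3·x^2 - 9·x, leaving 3·x^2 + 3·x + 9
  leading term 3·x^2: subtract (3)·g(x) = 3·x^2 + 3·x + 9, leaving 0
The remainder is 0, so f(x) = g(x) · h(x) with h(x) = 3 - 3·x. Hence g | f, i.e. f ∈ (g).

Final answer: YES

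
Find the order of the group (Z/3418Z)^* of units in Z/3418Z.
|(Z/3418Z)^*| = 1708

(Z/3418Z)^* consists of the classes a with gcd(a, 3418) = 1, so its order is φ(3418). φ is multiplicative, with φ(p^e) = p^e − p^(e−1). Factorise 3418 = 2 · 1709. Then
  φ(3418) = (2 − 1) · (1709 − 1) = 1 · 1708 = 1708.
Thus |(Z/3418Z)^*| = 1708.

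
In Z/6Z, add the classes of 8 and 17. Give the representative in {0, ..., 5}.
Reduce the summands first: 8 ≡ 2, 17 ≡ 5 (mod 6), so 8 + 17 ≡ 2 + 5 (mod 6). 2 + 5 = 7; 7 = 1·6 + 1, so (8 + 17) mod 6 = 1.

Final answer: 1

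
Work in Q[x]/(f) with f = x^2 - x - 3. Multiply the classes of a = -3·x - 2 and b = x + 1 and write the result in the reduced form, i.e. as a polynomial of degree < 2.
First multiply in Q[x] without reducing: a · b = -3·x^2 - 5·x - 2. Now divide by f(x) = x^2 - x - 3, eliminating the leading term at each step:
  leading term -3·x^2: subtract (-3)·f(x) = -3·x^2 + 3·x + 9, leaving -8·x - 11
The degree is now < 2, so this is the remainder. Hence a · b ≡ -8·x - 11 in Q[x]/(f).

Final answer: a · b ≡ -8·x - 11 (mod f(x))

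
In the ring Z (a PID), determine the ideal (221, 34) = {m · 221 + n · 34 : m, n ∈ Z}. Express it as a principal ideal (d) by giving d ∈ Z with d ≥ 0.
In the PID Z, (a, b) is generated by gcd(a, b). Compute gcd(221, 34) with the extended Euclidean algorithm, tracking rows (r, s, t) with s·221 + t·34 = r:
  row A: (221, 1, 0)   [1·221 + 0·34 = 221]
  row B: (34, 0, 1)   [0·221 + 1·34 = 34]
  221 = 6·34 + 17   → row C = row A − 6·row B = (17, 1, −6)   [check: 1·221 − 6·34 = 17]
  34 = 2·17 + 0   → remainder 0, stop. gcd = 17 (last nonzero row C).
So gcd(221, 34) = 17, with Bézout identity 1·221 − 6·34 = 17. Containment (⊇): the Bézout identity exhibits 17 as an element of (221, 34), giving (17) ⊆ (221, 34). Containment (⊆): since 17 | 221 and 17 | 34 (221 = 17·13, 34 = 17·2), every Z-linear combination of 221 and 34 is divisible by 17, so (221, 34) ⊆ (17). Therefore (221, 34) = (17), d = 17.

Final answer: (221, 34) = (17); d = 17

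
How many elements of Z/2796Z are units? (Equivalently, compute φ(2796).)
Z/2796Z has φ(2796) = 928 units

An element a ∈ Z/2796Z is a unit iff gcd(a, 2796) = 1, so the number of units is φ(2796). φ is multiplicative, with φ(p^e) = p^e − p^(e−1). Factorise 2796 = 2^2 · 3 · 233. Then
  φ(2796) = (2^2 − 2^1) · (3 − 1) · (233 − 1) = 2 · 2 · 232 = 928.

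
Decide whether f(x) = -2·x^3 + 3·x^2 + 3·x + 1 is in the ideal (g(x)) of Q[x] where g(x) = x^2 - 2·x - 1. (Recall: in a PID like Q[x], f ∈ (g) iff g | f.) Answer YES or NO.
In Q[x] the ideal (g) consists of all multiples of g, so f ∈ (g) iff g | f, i.e. iff the remainder of f on division by g is 0. Divide f by g (g is monic, so eliminate the leading term of the running remainder at each step):
  leading term -2·x^3: subtract (-2·x)·g(x) = -2·x^3 + 4·x^2 + 2·x, leaving -x^2 + x + 1
  leading term -x^2: subtract (-1)·g(x) = -x^2 + 2·x + 1, leaving -x
The remainder r(x) = -x ≠ 0 (and deg r < deg g), so g ∤ f, i.e. f ∉ (g).

Final answer: NO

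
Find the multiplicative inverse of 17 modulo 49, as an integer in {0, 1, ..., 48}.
Apply the extended Euclidean algorithm to (49, 17), tracking rows (r, s, t) with s·49 + t·17 = r. Each division r_prev = q·r_cur + r_new produces the new row as (previous row) − q·(current row):
  row A: (49, 1, 0)   [1·49 + 0·17 = 49]
  row B: (17, 0, 1)   [0·49 + 1·17 = 17]
  49 = 2·17 + 15   → row C = row A − 2·row B = (15, 1, −2)   [check: 1·49 − 2·17 = 15]
  17 = 1·15 + 2   → row D = row B − 1·row C = (2, −1, 3)   [check: −1·49 + 3·17 = 2]
  15 = 7·2 + 1   → row E = row C − 7·row D = (1, 8, −23)   [check: 8·49 − 23·17 = 1]
  2 = 2·1 + 0   → remainder 0, stop. gcd = 1 (last nonzero row E).
The gcd is 1, so 17 is invertible mod 49. The last nonzero row gives 8·49 − 23·17 = 1, so t = −23. So 17^(−1) ≡ −23 ≡ 26 (mod 49). Verify: 17 · 26 = 442 ≡ 1 (mod 49). ✓

Final answer: 17^(−1) ≡ 26 (mod 49)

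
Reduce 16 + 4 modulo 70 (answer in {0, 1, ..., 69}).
Both summands are already reduced mod 70. 16 + 4 = 20; 20 = 0·70 + 20, so (16 + 4) mod 70 = 20.

Final answer: 20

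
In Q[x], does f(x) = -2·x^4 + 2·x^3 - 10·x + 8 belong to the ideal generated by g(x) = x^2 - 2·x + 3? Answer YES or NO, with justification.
NO

In Q[x] the ideal (g) consists of all multiples of g, so f ∈ (g) iff g | f, i.e. iff the remainder of f on division by g is 0. Divide f by g (g is monic, so eliminate the leading term of the running remainder at each step):
  leading term -2·x^4: subtract (-2·x^2)·g(x) = -2·x^4 + 4·x^3 - 6·x^2, leaving -2·x^3 + 6·x^2 - 10·x + 8
  leading term -2·x^3: subtract (-2·x)·g(x) = -2·x^3 + 4·x^2 - 6·x, leaving 2·x^2 - 4·x + 8
  leading term 2·x^2: subtract (2)·g(x) = 2·x^2 - 4·x + 6, leaving 2
The remainder r(x) = 2 ≠ 0 (and deg r < deg g), so g ∤ f, i.e. f ∉ (g).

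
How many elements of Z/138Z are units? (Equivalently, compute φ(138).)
An element a ∈ Z/138Z is a unit iff gcd(a, 138) = 1, so the number of units is φ(138). φ is multiplicative, with φ(p^e) = p^e − p^(e−1). Factorise 138 = 2 · 3 · 23. Then
  φ(138) = (2 − 1) · (3 − 1) · (23 − 1) = 1 · 2 · 22 = 44.

Final answer: Z/138Z has φ(138) = 44 units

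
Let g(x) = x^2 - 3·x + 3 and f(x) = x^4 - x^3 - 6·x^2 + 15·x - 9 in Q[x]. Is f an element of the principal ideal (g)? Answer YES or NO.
In Q[x] the ideal (g) consists of all multiples of g, so f ∈ (g) iff g | f, i.e. iff the remainder of f on division by g is 0. Divide f by g (g is monic, so eliminate the leading term of the running remainder at each step):
  leading term x^4: subtract (x^2)·g(x) = x^4 - 3·x^3 + 3·x^2, leaving 2·x^3 - 9·x^2 + 15·x - 9
  leading term 2·x^3: subtract (2·x)·g(x) = 2·x^3 - 6·x^2 + 6·x, leaving -3·x^2 + 9·x - 9
  leading term -3·x^2: subtract (-3)·g(x) = -3·x^2 + 9·x - 9, leaving 0
The remainder is 0, so f(x) = g(x) · h(x) with h(x) = x^2 + 2·x - 3. Hence g | f, i.e. f ∈ (g).

Final answer: YES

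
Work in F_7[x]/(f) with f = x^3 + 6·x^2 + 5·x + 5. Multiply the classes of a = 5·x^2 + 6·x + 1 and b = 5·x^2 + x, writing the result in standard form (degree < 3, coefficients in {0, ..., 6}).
Multiply as integer polynomials: a · b = 25·x^4 + 35·x^3 + 11·x^2 + x. Reducing coefficients mod 7: a · b ≡ 4·x^4 + 4·x^2 + x. Now divide by f(x) = x^3 + 6·x^2 + 5·x + 5 in F_7[x], eliminating the leading term at each step:
  leading term 4·x^4: subtract (4·x)·f(x) = 4·x^4 + 3·x^3 + 6·x^2 + 6·x, leaving 4·x^3 + 5·x^2 + 2·x (coefficients mod 7)
  leading term 4·x^3: subtract (4)·f(x) = 4·x^3 + 3·x^2 + 6·x + 6, leaving 2·x^2 + 3·x + 1 (coefficients mod 7)
The degree is now < 3, so this is the remainder. Hence a · b ≡ 2·x^2 + 3·x + 1 in F_7[x]/(f).

Final answer: a · b ≡ 2·x^2 + 3·x + 1 (mod f(x))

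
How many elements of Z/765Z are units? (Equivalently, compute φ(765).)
An element a ∈ Z/765Z is a unit iff gcd(a, 765) = 1, so the number of units is φ(765). φ is multiplicative, with φ(p^e) = p^e − p^(e−1). Factorise 765 = 3^2 · 5 · 17. Then
  φ(765) = (3^2 − 3^1) · (5 − 1) · (17 − 1) = 6 · 4 · 16 = 384.

Final answer: Z/765Z has φ(765) = 384 units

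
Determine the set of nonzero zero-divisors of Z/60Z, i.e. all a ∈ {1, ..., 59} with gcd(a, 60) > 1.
An element a ∈ Z/60Z (with a ≠ 0) is a zero-divisor iff gcd(a, 60) > 1 (because a is a unit precisely when gcd(a, n) = 1, and in Z/nZ every nonzero, non-unit element is a zero-divisor). Scan a = 1, ..., 59 and keep those with gcd(a, 60) > 1:
  gcd(2, 60) = 2, gcd(3, 60) = 3, gcd(4, 60) = 4, gcd(5, 60) = 5, gcd(6, 60) = 6, gcd(8, 60) = 4, gcd(9, 60) = 3, gcd(10, 60) = 10, gcd(12, 60) = 12, gcd(14, 60) = 2, gcd(15, 60) = 15, gcd(16, 60) = 4, gcd(18, 60) = 6, gcd(20, 60) = 20, gcd(21, 60) = 3, gcd(22, 60) = 2, gcd(24, 60) = 12, gcd(25, 60) = 5, gcd(26, 60) = 2, gcd(27, 60) = 3, gcd(28, 60) = 4, gcd(30, 60) = 30, gcd(32, 60) = 4, gcd(33, 60) = 3, gcd(34, 60) = 2, gcd(35, 60) = 5, gcd(36, 60) = 12, gcd(38, 60) = 2, gcd(39, 60) = 3, gcd(40, 60) = 20, gcd(42, 60) = 6, gcd(44, 60) = 4, gcd(45, 60) = 15, gcd(46, 60) = 2, gcd(48, 60) = 12, gcd(50, 60) = 10, gcd(51, 60) = 3, gcd(52, 60) = 4, gcd(54, 60) = 6, gcd(55, 60) = 5, gcd(56, 60) = 4, gcd(57, 60) = 3, gcd(58, 60) = 2.
All other a ∈ {1, ..., 59} have gcd(a, 60) = 1 and are units. So the nonzero zero-divisors are exactly the 43 values of a appearing in this scan.

Final answer: nonzero zero-divisors of Z/60Z = {2, 3, 4, 5, 6, 8, 9, 10, 12, 14, 15, 16, 18, 20, 21, 22, 24, 25, 26, 27, 28, 30, 32, 33, 34, 35, 36, 38, 39, 40, 42, 44, 45, 46, 48, 50, 51, 52, 54, 55, 56, 57, 58}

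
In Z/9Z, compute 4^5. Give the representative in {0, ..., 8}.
Use repeated squaring. Binary(5) = 101. Walk through the bits of the exponent 5 left-to-right: at each bit after the leading one, square the running value, then multiply by 4 if the bit is 1 (always reducing mod 9):
  bit 1 = 1 (leading): start with 4.
  bit 2 = 0: square 4^2 = 16 ≡ 7 (mod 9).
  bit 3 = 1: square 7^2 = 49 ≡ 4; bit is 1, so multiply 4·4 = 16 ≡ 7 (mod 9).
Final value: 4^5 ≡ 7 (mod 9).

Final answer: 7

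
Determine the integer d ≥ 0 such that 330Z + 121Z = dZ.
In the PID Z, (a, b) is generated by gcd(a, b). Compute gcd(330, 121) with the extended Euclidean algorithm, tracking rows (r, s, t) with s·330 + t·121 = r:
  row A: (330, 1, 0)   [1·330 + 0·121 = 330]
  row B: (121, 0, 1)   [0·330 + 1·121 = 121]
  330 = 2·121 + 88   → row C = row A − 2·row B = (88, 1, −2)   [check: 1·330 − 2·121 = 88]
  121 = 1·88 + 33   → row D = row B − 1·row C = (33, −1, 3)   [check: −1·330 + 3·121 = 33]
  88 = 2·33 + 22   → row E = row C − 2·row D = (22, 3, −8)   [check: 3·330 − 8·121 = 22]
  33 = 1·22 + 11   → row F = row D − 1·row E = (11, −4, 11)   [check: −4·330 + 11·121 = 11]
  22 = 2·11 + 0   → remainder 0, stop. gcd = 11 (last nonzero row F).
So gcd(330, 121) = 11, with Bézout identity −4·330 + 11·121 = 11. Containment (⊇): the Bézout identity exhibits 11 as an element of (330, 121), giving (11) ⊆ (330, 121). Containment (⊆): since 11 | 330 and 11 | 121 (330 = 11·30, 121 = 11·11), every Z-linear combination of 330 and 121 is divisible by 11, so (330, 121) ⊆ (11). Therefore (330, 121) = (11), d = 11.

Final answer: (330, 121) = (11); d = 11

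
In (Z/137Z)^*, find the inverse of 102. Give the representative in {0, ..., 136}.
Apply the extended Euclidean algorithm to (137, 102), tracking rows (r, s, t) with s·137 + t·102 = r. Each division r_prev = q·r_cur + r_new produces the new row as (previous row) − q·(current row):
  row A: (137, 1, 0)   [1·137 + 0·102 = 137]
  row B: (102, 0, 1)   [0·137 + 1·102 = 102]
  137 = 1·102 + 35   → row C = row A − 1·row B = (35, 1, −1)   [check: 1·137 − 1·102 = 35]
  102 = 2·35 + 32   → row D = row B − 2·row C = (32, −2, 3)   [check: −2·137 + 3·102 = 32]
  35 = 1·32 + 3   → row E = row C − 1·row D = (3, 3, −4)   [check: 3·137 − 4·102 = 3]
  32 = 10·3 + 2   → row F = row D − 10·row E = (2, −32, 43)   [check: −32·137 + 43·102 = 2]
  3 = 1·2 + 1   → row G = row E − 1·row F = (1, 35, −47)   [check: 35·137 − 47·102 = 1]
  2 = 2·1 + 0   → remainder 0, stop. gcd = 1 (last nonzero row G).
The gcd is 1, so 102 is invertible mod 137. The last nonzero row gives 35·137 − 47·102 = 1, so t = −47. So 102^(−1) ≡ −47 ≡ 90 (mod 137). Verify: 102 · 90 = 9180 ≡ 1 (mod 137). ✓

Final answer: 102^(−1) ≡ 90 (mod 137)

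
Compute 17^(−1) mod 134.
Apply the extended Euclidean algorithm to (134, 17), tracking rows (r, s, t) with s·134 + t·17 = r. Each division r_prev = q·r_cur + r_new produces the new row as (previous row) − q·(current row):
  row A: (134, 1, 0)   [1·134 + 0·17 = 134]
  row B: (17, 0, 1)   [0·134 + 1·17 = 17]
  134 = 7·17 + 15   → row C = row A − 7·row B = (15, 1, −7)   [check: 1·134 − 7·17 = 15]
  17 = 1·15 + 2   → row D = row B − 1·row C = (2, −1, 8)   [check: −1·134 + 8·17 = 2]
  15 = 7·2 + 1   → row E = row C − 7·row D = (1, 8, −63)   [check: 8·134 − 63·17 = 1]
  2 = 2·1 + 0   → remainder 0, stop. gcd = 1 (last nonzero row E).
The gcd is 1, so 17 is invertible mod 134. The last nonzero row gives 8·134 − 63·17 = 1, so t = −63. So 17^(−1) ≡ −63 ≡ 71 (mod 134). Verify: 17 · 71 = 1207 ≡ 1 (mod 134). ✓

Final answer: 17^(−1) ≡ 71 (mod 134)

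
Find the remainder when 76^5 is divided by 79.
73

Use repeated squaring. Binary(5) = 101. Walk through the bits of the exponent 5 left-to-right: at each bit after the leading one, square the running value, then multiply by 76 if the bit is 1 (always reducing mod 79):
  bit 1 = 1 (leading): start with 76.
  bit 2 = 0: square 76^2 = 5776 ≡ 9 (mod 79).
  bit 3 = 1: square 9^2 = 81 ≡ 2; bit is 1, so multiply 2·76 = 152 ≡ 73 (mod 79).
Final value: 76^5 ≡ 73 (mod 79).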